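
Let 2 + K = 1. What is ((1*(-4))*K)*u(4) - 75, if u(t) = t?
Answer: -59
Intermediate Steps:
K = -1 (K = -2 + 1 = -1)
((1*(-4))*K)*u(4) - 75 = ((1*(-4))*(-1))*4 - 75 = -4*(-1)*4 - 75 = 4*4 - 75 = 16 - 75 = -59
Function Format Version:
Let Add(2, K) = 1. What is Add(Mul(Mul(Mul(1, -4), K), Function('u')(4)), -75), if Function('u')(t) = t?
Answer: -59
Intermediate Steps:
K = -1 (K = Add(-2, 1) = -1)
Add(Mul(Mul(Mul(1, -4), K), Function('u')(4)), -75) = Add(Mul(Mul(Mul(1, -4), -1), 4), -75) = Add(Mul(Mul(-4, -1), 4), -75) = Add(Mul(4, 4), -75) = Add(16, -75) = -59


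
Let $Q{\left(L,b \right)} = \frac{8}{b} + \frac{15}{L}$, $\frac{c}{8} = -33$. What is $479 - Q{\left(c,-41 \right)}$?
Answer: $\frac{1729141}{3608} \approx 479.25$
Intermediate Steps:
$c = -264$ ($c = 8 \left(-33\right) = -264$)
$479 - Q{\left(c,-41 \right)} = 479 - \left(\frac{8}{-41} + \frac{15}{-264}\right) = 479 - \left(8 \left(- \frac{1}{41}\right) + 15 \left(- \frac{1}{264}\right)\right) = 479 - \left(- \frac{8}{41} - \frac{5}{88}\right) = 479 - - \frac{909}{3608} = 479 + \frac{909}{3608} = \frac{1729141}{3608}$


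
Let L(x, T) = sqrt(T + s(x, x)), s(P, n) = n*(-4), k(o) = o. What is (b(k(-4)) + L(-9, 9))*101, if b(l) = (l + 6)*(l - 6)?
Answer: -2020 + 303*sqrt(5) ≈ -1342.5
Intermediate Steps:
b(l) = (-6 + l)*(6 + l) (b(l) = (6 + l)*(-6 + l) = (-6 + l)*(6 + l))
s(P, n) = -4*n
L(x, T) = sqrt(T - 4*x)
(b(k(-4)) + L(-9, 9))*101 = ((-36 + (-4)**2) + sqrt(9 - 4*(-9)))*101 = ((-36 + 16) + sqrt(9 + 36))*101 = (-20 + sqrt(45))*101 = (-20 + 3*sqrt(5))*101 = -2020 + 303*sqrt(5)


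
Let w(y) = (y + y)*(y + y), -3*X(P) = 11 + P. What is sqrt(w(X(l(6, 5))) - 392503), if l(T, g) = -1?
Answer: I*sqrt(3532127)/3 ≈ 626.46*I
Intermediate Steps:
X(P) = -11/3 - P/3 (X(P) = -(11 + P)/3 = -11/3 - P/3)
w(y) = 4*y**2 (w(y) = (2*y)*(2*y) = 4*y**2)
sqrt(w(X(l(6, 5))) - 392503) = sqrt(4*(-11/3 - 1/3*(-1))**2 - 392503) = sqrt(4*(-11/3 + 1/3)**2 - 392503) = sqrt(4*(-10/3)**2 - 392503) = sqrt(4*(100/9) - 392503) = sqrt(400/9 - 392503) = sqrt(-3532127/9) = I*sqrt(3532127)/3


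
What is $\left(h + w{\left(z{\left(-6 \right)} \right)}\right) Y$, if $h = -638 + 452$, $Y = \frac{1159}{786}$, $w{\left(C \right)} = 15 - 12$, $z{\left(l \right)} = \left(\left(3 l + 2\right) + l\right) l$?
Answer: $- \frac{70699}{262} \approx -269.84$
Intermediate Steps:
$z{\left(l \right)} = l \left(2 + 4 l\right)$ ($z{\left(l \right)} = \left(\left(2 + 3 l\right) + l\right) l = \left(2 + 4 l\right) l = l \left(2 + 4 l\right)$)
$w{\left(C \right)} = 3$ ($w{\left(C \right)} = 15 - 12 = 3$)
$Y = \frac{1159}{786}$ ($Y = 1159 \cdot \frac{1}{786} = \frac{1159}{786} \approx 1.4746$)
$h = -186$
$\left(h + w{\left(z{\left(-6 \right)} \right)}\right) Y = \left(-186 + 3\right) \frac{1159}{786} = \left(-183\right) \frac{1159}{786} = - \frac{70699}{262}$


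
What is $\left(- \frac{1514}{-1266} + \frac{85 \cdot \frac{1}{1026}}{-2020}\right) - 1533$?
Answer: $- \frac{133972117763}{87460344} \approx -1531.8$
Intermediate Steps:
$\left(- \frac{1514}{-1266} + \frac{85 \cdot \frac{1}{1026}}{-2020}\right) - 1533 = \left(\left(-1514\right) \left(- \frac{1}{1266}\right) + 85 \cdot \frac{1}{1026} \left(- \frac{1}{2020}\right)\right) - 1533 = \left(\frac{757}{633} + \frac{85}{1026} \left(- \frac{1}{2020}\right)\right) - 1533 = \left(\frac{757}{633} - \frac{17}{414504}\right) - 1533 = \frac{104589589}{87460344} - 1533 = - \frac{133972117763}{87460344}$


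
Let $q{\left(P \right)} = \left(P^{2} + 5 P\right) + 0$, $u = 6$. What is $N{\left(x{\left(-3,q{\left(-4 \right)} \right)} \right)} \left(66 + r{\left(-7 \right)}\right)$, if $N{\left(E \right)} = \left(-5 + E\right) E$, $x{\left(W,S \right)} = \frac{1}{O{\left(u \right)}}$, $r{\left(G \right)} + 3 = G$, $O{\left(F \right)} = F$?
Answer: $- \frac{406}{9} \approx -45.111$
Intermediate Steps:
$r{\left(G \right)} = -3 + G$
$q{\left(P \right)} = P^{2} + 5 P$
$x{\left(W,S \right)} = \frac{1}{6}$
$N{\left(E \right)} = E \left(-5 + E\right)$
$N{\left(x{\left(-3,q{\left(-4 \right)} \right)} \right)} \left(66 + r{\left(-7 \right)}\right) = \frac{-5 + \frac{1}{6}}{6} \left(66 - 10\right) = \frac{1}{6} \left(- \frac{29}{6}\right) \left(66 - 10\right) = \left(- \frac{29}{36}\right) 56 = - \frac{406}{9}$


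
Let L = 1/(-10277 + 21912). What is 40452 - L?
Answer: 470659019/11635 ≈ 40452.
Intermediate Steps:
L = 1/11635 ≈ 8.5948e-5
40452 - L = 40452 - 1*1/11635 = 40452 - 1/11635 = 470659019/11635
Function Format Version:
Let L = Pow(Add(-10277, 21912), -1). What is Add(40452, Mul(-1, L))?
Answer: Rational(470659019, 11635) ≈ 40452.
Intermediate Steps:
L = Rational(1, 11635) (L = Pow(11635, -1) = Rational(1, 11635) ≈ 8.5948e-5)
Add(40452, Mul(-1, L)) = Add(40452, Mul(-1, Rational(1, 11635))) = Add(40452, Rational(-1, 11635)) = Rational(470659019, 11635)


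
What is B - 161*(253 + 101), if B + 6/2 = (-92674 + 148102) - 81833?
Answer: -83402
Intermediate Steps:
B = -26408 (B = -3 + ((-92674 + 148102) - 81833) = -3 + (55428 - 81833) = -3 - 26405 = -26408)
B - 161*(253 + 101) = -26408 - 161*(253 + 101) = -26408 - 161*354 = -26408 - 1*56994 = -26408 - 56994 = -83402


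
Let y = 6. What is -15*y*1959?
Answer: -176310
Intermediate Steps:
-15*y*1959 = -15*6*1959 = -90*1959 = -176310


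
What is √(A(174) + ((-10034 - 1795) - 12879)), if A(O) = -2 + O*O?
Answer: 11*√46 ≈ 74.606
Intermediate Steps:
A(O) = -2 + O²
√(A(174) + ((-10034 - 1795) - 12879)) = √((-2 + 174²) + ((-10034 - 1795) - 12879)) = √((-2 + 30276) + (-11829 - 12879)) = √(30274 - 24708) = √5566 = 11*√46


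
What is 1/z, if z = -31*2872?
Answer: -1/89032 ≈ -1.1232e-5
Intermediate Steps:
z = -89032
1/z = 1/(-89032) = -1/89032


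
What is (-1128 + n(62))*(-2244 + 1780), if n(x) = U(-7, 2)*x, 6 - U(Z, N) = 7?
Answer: 552160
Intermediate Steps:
U(Z, N) = -1 (U(Z, N) = 6 - 1*7 = 6 - 7 = -1)
n(x) = -x
(-1128 + n(62))*(-2244 + 1780) = (-1128 - 1*62)*(-2244 + 1780) = (-1128 - 62)*(-464) = -1190*(-464) = 552160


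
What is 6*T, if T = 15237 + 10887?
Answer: 156744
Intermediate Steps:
T = 26124
6*T = 6*26124 = 156744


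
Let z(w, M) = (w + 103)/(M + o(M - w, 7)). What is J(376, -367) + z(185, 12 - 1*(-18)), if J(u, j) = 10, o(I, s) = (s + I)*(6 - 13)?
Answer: 5474/533 ≈ 10.270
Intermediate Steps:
o(I, s) = -7*I - 7*s (o(I, s) = (I + s)*(-7) = -7*I - 7*s)
z(w, M) = (103 + w)/(-49 - 6*M + 7*w) (z(w, M) = (w + 103)/(M + (-7*(M - w) - 7*7)) = (103 + w)/(M + ((-7*M + 7*w) - 49)) = (103 + w)/(M + (-49 - 7*M + 7*w)) = (103 + w)/(-49 - 6*M + 7*w))
J(376, -367) + z(185, 12 - 1*(-18)) = 10 + (103 + 185)/(-49 - 6*(12 - 1*(-18)) + 7*185) = 10 + 288/(-49 - 6*(12 + 18) + 1295) = 10 + 288/(-49 - 6*30 + 1295) = 10 + 288/(-49 - 180 + 1295) = 10 + 288/1066 = 10 + (1/1066)*288 = 10 + 144/533 = 5474/533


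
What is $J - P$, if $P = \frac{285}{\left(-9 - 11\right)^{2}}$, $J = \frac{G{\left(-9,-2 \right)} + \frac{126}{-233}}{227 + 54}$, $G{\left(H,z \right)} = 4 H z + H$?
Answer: $- \frac{2567721}{5237840} \approx -0.49023$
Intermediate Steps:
$G{\left(H,z \right)} = H + 4 H z$ ($G{\left(H,z \right)} = 4 H z + H = H + 4 H z$)
$J = \frac{14553}{65473}$ ($J = \frac{- 9 \left(1 + 4 \left(-2\right)\right) + \frac{126}{-233}}{227 + 54} = \frac{- 9 \left(1 - 8\right) + 126 \left(- \frac{1}{233}\right)}{281} = \left(\left(-9\right) \left(-7\right) - \frac{126}{233}\right) \frac{1}{281} = \left(63 - \frac{126}{233}\right) \frac{1}{281} = \frac{14553}{233} \cdot \frac{1}{281} = \frac{14553}{65473} \approx 0.22227$)
$P = \frac{57}{80}$ ($P = \frac{285}{\left(-20\right)^{2}} = \frac{285}{400} = 285 \cdot \frac{1}{400} = \frac{57}{80} \approx 0.7125$)
$J - P = \frac{14553}{65473} - \frac{57}{80} = - \frac{2567721}{5237840}$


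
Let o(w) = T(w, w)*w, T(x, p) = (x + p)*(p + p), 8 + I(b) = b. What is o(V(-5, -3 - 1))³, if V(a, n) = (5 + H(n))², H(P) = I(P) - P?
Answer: 24794911296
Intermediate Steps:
I(b) = -8 + b
H(P) = -8 (H(P) = (-8 + P) - P = -8)
T(x, p) = 2*p*(p + x) (T(x, p) = (p + x)*(2*p) = 2*p*(p + x))
V(a, n) = 9 (V(a, n) = (5 - 8)² = (-3)² = 9)
o(w) = 4*w³ (o(w) = (2*w*(w + w))*w = (2*w*(2*w))*w = (4*w²)*w = 4*w³)
o(V(-5, -3 - 1))³ = (4*9³)³ = (4*729)³ = 2916³ = 24794911296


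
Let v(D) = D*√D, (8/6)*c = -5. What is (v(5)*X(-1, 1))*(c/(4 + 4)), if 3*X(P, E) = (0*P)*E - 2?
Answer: 25*√5/16 ≈ 3.4939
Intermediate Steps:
X(P, E) = -⅔ (X(P, E) = ((0*P)*E - 2)/3 = (0*E - 2)/3 = (0 - 2)/3 = (⅓)*(-2) = -⅔)
c = -15/4 (c = (¾)*(-5) = -15/4 ≈ -3.7500)
v(D) = D^(3/2)
(v(5)*X(-1, 1))*(c/(4 + 4)) = (5^(3/2)*(-⅔))*(-15/(4*(4 + 4))) = ((5*√5)*(-⅔))*(-15/4/8) = (-10*√5/3)*(-15/4*⅛) = -10*√5/3*(-15/32) = 25*√5/16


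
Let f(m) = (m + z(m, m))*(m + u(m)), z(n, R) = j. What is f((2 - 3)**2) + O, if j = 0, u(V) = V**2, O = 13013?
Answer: 13015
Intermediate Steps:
z(n, R) = 0
f(m) = m*(m + m**2) (f(m) = (m + 0)*(m + m**2) = m*(m + m**2))
f((2 - 3)**2) + O = ((2 - 3)**2)**2*(1 + (2 - 3)**2) + 13013 = ((-1)**2)**2*(1 + (-1)**2) + 13013 = 1**2*(1 + 1) + 13013 = 1*2 + 13013 = 2 + 13013 = 13015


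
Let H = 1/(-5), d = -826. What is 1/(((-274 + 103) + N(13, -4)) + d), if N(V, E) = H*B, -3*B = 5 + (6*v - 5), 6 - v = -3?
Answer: -5/4967 ≈ -0.0010066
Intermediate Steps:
H = -⅕ ≈ -0.20000
v = 9 (v = 6 - 1*(-3) = 6 + 3 = 9)
B = -18 (B = -(5 + (6*9 - 5))/3 = -(5 + (54 - 5))/3 = -(5 + 49)/3 = -⅓*54 = -18)
N(V, E) = 18/5 (N(V, E) = -⅕*(-18) = 18/5)
1/(((-274 + 103) + N(13, -4)) + d) = 1/(((-274 + 103) + 18/5) - 826) = 1/((-171 + 18/5) - 826) = 1/(-837/5 - 826) = 1/(-4967/5) = -5/4967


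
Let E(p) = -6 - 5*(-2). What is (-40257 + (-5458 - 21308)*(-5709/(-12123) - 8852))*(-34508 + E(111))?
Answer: -3669811517495912/449 ≈ -8.1733e+12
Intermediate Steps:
E(p) = 4 (E(p) = -6 + 10 = 4)
(-40257 + (-5458 - 21308)*(-5709/(-12123) - 8852))*(-34508 + E(111)) = (-40257 + (-5458 - 21308)*(-5709/(-12123) - 8852))*(-34508 + 4) = (-40257 - 26766*(-5709*(-1/12123) - 8852))*(-34504) = (-40257 - 26766*(1903/4041 - 8852))*(-34504) = (-40257 - 26766*(-35769029/4041))*(-34504) = (-40257 + 106377092246/449)*(-34504) = (106359016853/449)*(-34504) = -3669811517495912/449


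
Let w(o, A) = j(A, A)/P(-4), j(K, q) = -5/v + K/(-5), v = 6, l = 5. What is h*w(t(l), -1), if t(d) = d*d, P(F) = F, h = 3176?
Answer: 7543/15 ≈ 502.87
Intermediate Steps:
j(K, q) = -⅚ - K/5 (j(K, q) = -5/6 + K/(-5) = -5*⅙ + K*(-⅕) = -⅚ - K/5)
t(d) = d²
w(o, A) = 5/24 + A/20 (w(o, A) = (-⅚ - A/5)/(-4) = (-⅚ - A/5)*(-¼) = 5/24 + A/20)
h*w(t(l), -1) = 3176*(5/24 + (1/20)*(-1)) = 3176*(5/24 - 1/20) = 3176*(19/120) = 7543/15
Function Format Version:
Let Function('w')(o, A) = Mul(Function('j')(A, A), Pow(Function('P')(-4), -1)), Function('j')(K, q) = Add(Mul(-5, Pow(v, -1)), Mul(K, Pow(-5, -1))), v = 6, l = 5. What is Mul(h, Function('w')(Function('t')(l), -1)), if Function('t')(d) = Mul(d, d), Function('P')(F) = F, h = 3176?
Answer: Rational(7543, 15) ≈ 502.87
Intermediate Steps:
Function('j')(K, q) = Add(Rational(-5, 6), Mul(Rational(-1, 5), K)) (Function('j')(K, q) = Add(Mul(-5, Pow(6, -1)), Mul(K, Pow(-5, -1))) = Add(Mul(-5, Rational(1, 6)), Mul(K, Rational(-1, 5))) = Add(Rational(-5, 6), Mul(Rational(-1, 5), K)))
Function('t')(d) = Pow(d, 2)
Function('w')(o, A) = Add(Rational(5, 24), Mul(Rational(1, 20), A)) (Function('w')(o, A) = Mul(Add(Rational(-5, 6), Mul(Rational(-1, 5), A)), Pow(-4, -1)) = Mul(Add(Rational(-5, 6), Mul(Rational(-1, 5), A)), Rational(-1, 4)) = Add(Rational(5, 24), Mul(Rational(1, 20), A)))
Mul(h, Function('w')(Function('t')(l), -1)) = Mul(3176, Add(Rational(5, 24), Mul(Rational(1, 20), -1))) = Mul(3176, Add(Rational(5, 24), Rational(-1, 20))) = Mul(3176, Rational(19, 120)) = Rational(7543, 15)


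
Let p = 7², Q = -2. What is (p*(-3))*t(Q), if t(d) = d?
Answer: 294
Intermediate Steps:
p = 49
(p*(-3))*t(Q) = (49*(-3))*(-2) = -147*(-2) = 294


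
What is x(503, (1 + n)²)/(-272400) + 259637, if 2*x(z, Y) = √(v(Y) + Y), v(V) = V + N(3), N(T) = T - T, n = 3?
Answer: 259637 - √2/136200 ≈ 2.5964e+5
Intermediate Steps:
N(T) = 0
v(V) = V (v(V) = V + 0 = V)
x(z, Y) = √2*√Y/2 (x(z, Y) = √(Y + Y)/2 = √(2*Y)/2 = (√2*√Y)/2 = √2*√Y/2)
x(503, (1 + n)²)/(-272400) + 259637 = (√2*√((1 + 3)²)/2)/(-272400) + 259637 = (√2*√(4²)/2)*(-1/272400) + 259637 = (√2*√16/2)*(-1/272400) + 259637 = ((½)*√2*4)*(-1/272400) + 259637 = (2*√2)*(-1/272400) + 259637 = -√2/136200 + 259637 = 259637 - √2/136200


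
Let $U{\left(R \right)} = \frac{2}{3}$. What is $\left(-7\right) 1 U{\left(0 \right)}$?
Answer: $- \frac{14}{3} \approx -4.6667$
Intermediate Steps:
$U{\left(R \right)} = \frac{2}{3}$ ($U{\left(R \right)} = 2 \cdot \frac{1}{3} = \frac{2}{3}$)
$\left(-7\right) 1 U{\left(0 \right)} = \left(-7\right) 1 \cdot \frac{2}{3} = \left(-7\right) \frac{2}{3} = - \frac{14}{3}$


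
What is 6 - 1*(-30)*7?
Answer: 216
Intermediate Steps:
6 - 1*(-30)*7 = 6 + 30*7 = 6 + 210 = 216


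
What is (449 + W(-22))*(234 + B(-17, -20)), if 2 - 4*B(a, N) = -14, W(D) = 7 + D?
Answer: 103292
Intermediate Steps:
B(a, N) = 4 (B(a, N) = ½ - ¼*(-14) = ½ + 7/2 = 4)
(449 + W(-22))*(234 + B(-17, -20)) = (449 + (7 - 22))*(234 + 4) = (449 - 15)*238 = 434*238 = 103292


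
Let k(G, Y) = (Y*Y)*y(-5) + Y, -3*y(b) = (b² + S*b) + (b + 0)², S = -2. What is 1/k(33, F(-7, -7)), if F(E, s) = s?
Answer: -1/987 ≈ -0.0010132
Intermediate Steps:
y(b) = -2*b²/3 + 2*b/3 (y(b) = -((b² - 2*b) + (b + 0)²)/3 = -((b² - 2*b) + b²)/3 = -(-2*b + 2*b²)/3 = -2*b²/3 + 2*b/3)
k(G, Y) = Y - 20*Y² (k(G, Y) = (Y*Y)*((⅔)*(-5)*(1 - 1*(-5))) + Y = Y²*((⅔)*(-5)*(1 + 5)) + Y = Y²*((⅔)*(-5)*6) + Y = Y²*(-20) + Y = -20*Y² + Y = Y - 20*Y²)
1/k(33, F(-7, -7)) = 1/(-7*(1 - 20*(-7))) = 1/(-7*(1 + 140)) = 1/(-7*141) = 1/(-987) = -1/987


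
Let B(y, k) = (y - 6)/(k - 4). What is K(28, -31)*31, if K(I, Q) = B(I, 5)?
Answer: 682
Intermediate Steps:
B(y, k) = (-6 + y)/(-4 + k)
K(I, Q) = -6 + I (K(I, Q) = (-6 + I)/(-4 + 5) = (-6 + I)/1 = 1*(-6 + I) = -6 + I)
K(28, -31)*31 = (-6 + 28)*31 = 22*31 = 682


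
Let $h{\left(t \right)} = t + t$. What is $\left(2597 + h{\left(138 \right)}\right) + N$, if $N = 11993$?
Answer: $14866$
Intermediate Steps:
$h{\left(t \right)} = 2 t$
$\left(2597 + h{\left(138 \right)}\right) + N = \left(2597 + 2 \cdot 138\right) + 11993 = \left(2597 + 276\right) + 11993 = 2873 + 11993 = 14866$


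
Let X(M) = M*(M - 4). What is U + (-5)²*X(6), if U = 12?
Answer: 312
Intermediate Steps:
X(M) = M*(-4 + M)
U + (-5)²*X(6) = 12 + (-5)²*(6*(-4 + 6)) = 12 + 25*(6*2) = 12 + 25*12 = 12 + 300 = 312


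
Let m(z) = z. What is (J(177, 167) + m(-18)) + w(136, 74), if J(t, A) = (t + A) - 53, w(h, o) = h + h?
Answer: 545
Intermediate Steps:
w(h, o) = 2*h
J(t, A) = -53 + A + t (J(t, A) = (A + t) - 53 = -53 + A + t)
(J(177, 167) + m(-18)) + w(136, 74) = ((-53 + 167 + 177) - 18) + 2*136 = (291 - 18) + 272 = 273 + 272 = 545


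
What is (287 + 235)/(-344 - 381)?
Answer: -18/25 ≈ -0.72000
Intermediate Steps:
(287 + 235)/(-344 - 381) = 522/(-725) = 522*(-1/725) = -18/25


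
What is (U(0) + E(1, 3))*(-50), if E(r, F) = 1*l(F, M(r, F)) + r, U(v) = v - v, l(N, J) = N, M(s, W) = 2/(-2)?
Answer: -200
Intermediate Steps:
M(s, W) = -1 (M(s, W) = 2*(-½) = -1)
U(v) = 0
E(r, F) = F + r (E(r, F) = 1*F + r = F + r)
(U(0) + E(1, 3))*(-50) = (0 + (3 + 1))*(-50) = (0 + 4)*(-50) = 4*(-50) = -200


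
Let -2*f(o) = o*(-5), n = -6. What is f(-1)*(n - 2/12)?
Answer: 185/12 ≈ 15.417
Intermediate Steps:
f(o) = 5*o/2 (f(o) = -o*(-5)/2 = -(-5)*o/2 = 5*o/2)
f(-1)*(n - 2/12) = ((5/2)*(-1))*(-6 - 2/12) = -5*(-6 - 2*1/12)/2 = -5*(-6 - ⅙)/2 = -5/2*(-37/6) = 185/12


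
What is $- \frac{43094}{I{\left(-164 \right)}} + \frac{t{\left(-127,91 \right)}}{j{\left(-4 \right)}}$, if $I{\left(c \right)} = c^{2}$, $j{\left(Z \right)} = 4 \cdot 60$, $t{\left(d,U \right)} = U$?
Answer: $- \frac{493439}{403440} \approx -1.2231$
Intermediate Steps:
$j{\left(Z \right)} = 240$
$- \frac{43094}{I{\left(-164 \right)}} + \frac{t{\left(-127,91 \right)}}{j{\left(-4 \right)}} = - \frac{43094}{\left(-164\right)^{2}} + \frac{91}{240} = - \frac{43094}{26896} + 91 \cdot \frac{1}{240} = \left(-43094\right) \frac{1}{26896} + \frac{91}{240} = - \frac{21547}{13448} + \frac{91}{240} = - \frac{493439}{403440}$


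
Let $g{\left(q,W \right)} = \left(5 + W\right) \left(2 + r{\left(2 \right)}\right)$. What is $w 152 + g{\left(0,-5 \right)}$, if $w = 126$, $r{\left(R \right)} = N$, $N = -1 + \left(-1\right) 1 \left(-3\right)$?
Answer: $19152$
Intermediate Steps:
$N = 2$ ($N = -1 - -3 = -1 + 3 = 2$)
$r{\left(R \right)} = 2$
$g{\left(q,W \right)} = 20 + 4 W$ ($g{\left(q,W \right)} = \left(5 + W\right) \left(2 + 2\right) = \left(5 + W\right) 4 = 20 + 4 W$)
$w 152 + g{\left(0,-5 \right)} = 126 \cdot 152 + \left(20 + 4 \left(-5\right)\right) = 19152 + \left(20 - 20\right) = 19152 + 0 = 19152$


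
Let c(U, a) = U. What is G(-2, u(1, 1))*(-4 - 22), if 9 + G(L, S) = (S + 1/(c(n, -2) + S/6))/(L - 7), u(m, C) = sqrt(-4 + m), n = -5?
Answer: 210782/903 + 7774*I*sqrt(3)/2709 ≈ 233.42 + 4.9705*I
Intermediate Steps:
G(L, S) = -9 + (S + 1/(-5 + S/6))/(-7 + L) (G(L, S) = -9 + (S + 1/(-5 + S/6))/(L - 7) = -9 + (S + 1/(-5 + S*(1/6)))/(-7 + L) = -9 + (S + 1/(-5 + S/6))/(-7 + L))
G(-2, u(1, 1))*(-4 - 22) = ((-1884 + (sqrt(-4 + 1))**2 + 33*sqrt(-4 + 1) + 270*(-2) - 9*(-2)*sqrt(-4 + 1))/(210 - 30*(-2) - 7*sqrt(-4 + 1) - 2*sqrt(-4 + 1)))*(-4 - 22) = ((-1884 + (sqrt(-3))**2 + 33*sqrt(-3) - 540 - 9*(-2)*sqrt(-3))/(210 + 60 - 7*I*sqrt(3) - 2*I*sqrt(3)))*(-26) = ((-1884 + (I*sqrt(3))**2 + 33*(I*sqrt(3)) - 540 - 9*(-2)*I*sqrt(3))/(210 + 60 - 7*I*sqrt(3) - 2*I*sqrt(3)))*(-26) = ((-1884 - 3 + 33*I*sqrt(3) - 540 + 18*I*sqrt(3))/(210 + 60 - 7*I*sqrt(3) - 2*I*sqrt(3)))*(-26) = ((-2427 + 51*I*sqrt(3))/(270 - 9*I*sqrt(3)))*(-26) = -26*(-2427 + 51*I*sqrt(3))/(270 - 9*I*sqrt(3))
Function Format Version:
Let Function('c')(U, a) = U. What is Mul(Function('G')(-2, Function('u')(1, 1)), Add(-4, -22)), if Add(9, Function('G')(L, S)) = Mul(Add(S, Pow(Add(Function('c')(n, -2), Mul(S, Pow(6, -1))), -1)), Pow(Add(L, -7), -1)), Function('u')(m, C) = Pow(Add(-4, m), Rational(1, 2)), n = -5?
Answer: Add(Rational(210782, 903), Mul(Rational(7774, 2709), I, Pow(3, Rational(1, 2)))) ≈ Add(233.42, Mul(4.9705, I))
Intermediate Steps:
Function('G')(L, S) = Add(-9, Mul(Pow(Add(-7, L), -1), Add(S, Pow(Add(-5, Mul(Rational(1, 6), S)), -1)))) (Function('G')(L, S) = Add(-9, Mul(Add(S, Pow(Add(-5, Mul(S, Pow(6, -1))), -1)), Pow(Add(L, -7), -1))) = Add(-9, Mul(Add(S, Pow(Add(-5, Mul(S, Rational(1, 6))), -1)), Pow(Add(-7, L), -1))) = Add(-9, Mul(Add(S, Pow(Add(-5, Mul(Rational(1, 6), S)), -1)), Pow(Add(-7, L), -1))) = Add(-9, Mul(Pow(Add(-7, L), -1), Add(S, Pow(Add(-5, Mul(Rational(1, 6), S)), -1)))))
Mul(Function('G')(-2, Function('u')(1, 1)), Add(-4, -22)) = Mul(Mul(Pow(Add(210, Mul(-30, -2), Mul(-7, Pow(Add(-4, 1), Rational(1, 2))), Mul(-2, Pow(Add(-4, 1), Rational(1, 2)))), -1), Add(-1884, Pow(Pow(Add(-4, 1), Rational(1, 2)), 2), Mul(33, Pow(Add(-4, 1), Rational(1, 2))), Mul(270, -2), Mul(-9, -2, Pow(Add(-4, 1), Rational(1, 2))))), Add(-4, -22)) = Mul(Mul(Pow(Add(210, 60, Mul(-7, Pow(-3, Rational(1, 2))), Mul(-2, Pow(-3, Rational(1, 2)))), -1), Add(-1884, Pow(Pow(-3, Rational(1, 2)), 2), Mul(33, Pow(-3, Rational(1, 2))), -540, Mul(-9, -2, Pow(-3, Rational(1, 2))))), -26) = Mul(Mul(Pow(Add(210, 60, Mul(-7, Mul(I, Pow(3, Rational(1, 2)))), Mul(-2, Mul(I, Pow(3, Rational(1, 2))))), -1), Add(-1884, Pow(Mul(I, Pow(3, Rational(1, 2))), 2), Mul(33, Mul(I, Pow(3, Rational(1, 2)))), -540, Mul(-9, -2, Mul(I, Pow(3, Rational(1, 2)))))), -26) = Mul(Mul(Pow(Add(210, 60, Mul(-7, I, Pow(3, Rational(1, 2))), Mul(-2, I, Pow(3, Rational(1, 2)))), -1), Add(-1884, -3, Mul(33, I, Pow(3, Rational(1, 2))), -540, Mul(18, I, Pow(3, Rational(1, 2))))), -26) = Mul(Mul(Pow(Add(270, Mul(-9, I, Pow(3, Rational(1, 2)))), -1), Add(-2427, Mul(51, I, Pow(3, Rational(1, 2))))), -26) = Mul(-26, Pow(Add(270, Mul(-9, I, Pow(3, Rational(1, 2)))), -1), Add(-2427, Mul(51, I, Pow(3, Rational(1, 2)))))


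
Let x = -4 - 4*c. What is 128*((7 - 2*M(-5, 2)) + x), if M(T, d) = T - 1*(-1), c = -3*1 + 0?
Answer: 2944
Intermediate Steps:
c = -3 (c = -3 + 0 = -3)
x = 8 (x = -4 - 4*(-3) = -4 + 12 = 8)
M(T, d) = 1 + T (M(T, d) = T + 1 = 1 + T)
128*((7 - 2*M(-5, 2)) + x) = 128*((7 - 2*(1 - 5)) + 8) = 128*((7 - 2*(-4)) + 8) = 128*((7 + 8) + 8) = 128*(15 + 8) = 128*23 = 2944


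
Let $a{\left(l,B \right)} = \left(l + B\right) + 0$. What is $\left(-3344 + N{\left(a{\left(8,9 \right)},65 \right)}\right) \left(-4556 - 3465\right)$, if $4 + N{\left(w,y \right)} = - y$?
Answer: $27375673$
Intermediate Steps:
$a{\left(l,B \right)} = B + l$ ($a{\left(l,B \right)} = \left(B + l\right) + 0 = B + l$)
$N{\left(w,y \right)} = -4 - y$
$\left(-3344 + N{\left(a{\left(8,9 \right)},65 \right)}\right) \left(-4556 - 3465\right) = \left(-3344 - 69\right) \left(-4556 - 3465\right) = \left(-3344 - 69\right) \left(-8021\right) = \left(-3413\right) \left(-8021\right) = 27375673$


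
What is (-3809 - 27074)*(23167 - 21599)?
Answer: -48424544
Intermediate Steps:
(-3809 - 27074)*(23167 - 21599) = -30883*1568 = -48424544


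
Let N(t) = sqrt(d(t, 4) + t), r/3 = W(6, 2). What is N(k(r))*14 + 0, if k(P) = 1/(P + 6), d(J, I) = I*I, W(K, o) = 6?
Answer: 7*sqrt(2310)/6 ≈ 56.073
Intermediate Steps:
d(J, I) = I**2
r = 18 (r = 3*6 = 18)
k(P) = 1/(6 + P)
N(t) = sqrt(16 + t) (N(t) = sqrt(4**2 + t) = sqrt(16 + t))
N(k(r))*14 + 0 = sqrt(16 + 1/(6 + 18))*14 + 0 = sqrt(16 + 1/24)*14 + 0 = sqrt(385/24)*14 + 0 = (sqrt(2310)/12)*14 + 0 = 7*sqrt(2310)/6 + 0 = 7*sqrt(2310)/6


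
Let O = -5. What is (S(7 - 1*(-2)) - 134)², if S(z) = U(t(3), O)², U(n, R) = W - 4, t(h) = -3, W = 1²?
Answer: 15625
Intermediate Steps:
W = 1
U(n, R) = -3 (U(n, R) = 1 - 4 = -3)
S(z) = 9 (S(z) = (-3)² = 9)
(S(7 - 1*(-2)) - 134)² = (9 - 134)² = (-125)² = 15625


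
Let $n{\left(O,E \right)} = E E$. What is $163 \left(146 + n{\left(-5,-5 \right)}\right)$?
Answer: $27873$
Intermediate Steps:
$n{\left(O,E \right)} = E^{2}$
$163 \left(146 + n{\left(-5,-5 \right)}\right) = 163 \left(146 + \left(-5\right)^{2}\right) = 163 \left(146 + 25\right) = 163 \cdot 171 = 27873$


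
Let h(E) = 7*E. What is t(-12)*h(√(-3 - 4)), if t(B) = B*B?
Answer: 1008*I*√7 ≈ 2666.9*I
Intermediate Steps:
t(B) = B²
t(-12)*h(√(-3 - 4)) = (-12)²*(7*√(-3 - 4)) = 144*(7*√(-7)) = 144*(7*(I*√7)) = 144*(7*I*√7) = 1008*I*√7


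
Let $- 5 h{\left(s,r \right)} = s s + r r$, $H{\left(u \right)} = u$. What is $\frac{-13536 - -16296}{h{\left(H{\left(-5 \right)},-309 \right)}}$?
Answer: $- \frac{6900}{47753} \approx -0.14449$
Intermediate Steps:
$h{\left(s,r \right)} = - \frac{r^{2}}{5} - \frac{s^{2}}{5}$ ($h{\left(s,r \right)} = - \frac{s s + r r}{5} = - \frac{s^{2} + r^{2}}{5} = - \frac{r^{2} + s^{2}}{5} = - \frac{r^{2}}{5} - \frac{s^{2}}{5}$)
$\frac{-13536 - -16296}{h{\left(H{\left(-5 \right)},-309 \right)}} = \frac{-13536 - -16296}{- \frac{\left(-309\right)^{2}}{5} - \frac{\left(-5\right)^{2}}{5}} = \frac{-13536 + 16296}{\left(- \frac{1}{5}\right) 95481 - 5} = \frac{2760}{- \frac{95481}{5} - 5} = \frac{2760}{- \frac{95506}{5}} = 2760 \left(- \frac{5}{95506}\right) = - \frac{6900}{47753}$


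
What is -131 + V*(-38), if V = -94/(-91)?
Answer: -15493/91 ≈ -170.25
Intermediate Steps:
V = 94/91 (V = -94*(-1/91) = 94/91 ≈ 1.0330)
-131 + V*(-38) = -131 + (94/91)*(-38) = -131 - 3572/91 = -15493/91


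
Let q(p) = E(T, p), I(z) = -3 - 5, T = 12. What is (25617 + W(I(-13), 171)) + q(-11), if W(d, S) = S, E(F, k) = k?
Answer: 25777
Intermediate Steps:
I(z) = -8
q(p) = p
(25617 + W(I(-13), 171)) + q(-11) = (25617 + 171) - 11 = 25788 - 11 = 25777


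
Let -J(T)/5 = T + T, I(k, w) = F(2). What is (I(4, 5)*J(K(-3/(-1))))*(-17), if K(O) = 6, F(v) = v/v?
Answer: 1020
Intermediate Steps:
F(v) = 1
I(k, w) = 1
J(T) = -10*T (J(T) = -5*(T + T) = -10*T)
(I(4, 5)*J(K(-3/(-1))))*(-17) = (1*(-10*6))*(-17) = (1*(-60))*(-17) = -60*(-17) = 1020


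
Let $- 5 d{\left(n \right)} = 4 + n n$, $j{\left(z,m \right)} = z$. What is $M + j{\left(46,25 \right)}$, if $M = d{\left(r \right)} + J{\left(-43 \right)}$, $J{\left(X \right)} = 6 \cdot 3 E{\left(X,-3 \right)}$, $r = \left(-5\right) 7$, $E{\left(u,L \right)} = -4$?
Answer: $- \frac{1359}{5} \approx -271.8$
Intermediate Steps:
$r = -35$
$d{\left(n \right)} = - \frac{4}{5} - \frac{n^{2}}{5}$ ($d{\left(n \right)} = - \frac{4 + n n}{5} = - \frac{4 + n^{2}}{5} = - \frac{4}{5} - \frac{n^{2}}{5}$)
$J{\left(X \right)} = -72$ ($J{\left(X \right)} = 6 \cdot 3 \left(-4\right) = 18 \left(-4\right) = -72$)
$M = - \frac{1589}{5}$ ($M = \left(- \frac{4}{5} - \frac{\left(-35\right)^{2}}{5}\right) - 72 = \left(- \frac{4}{5} - 245\right) - 72 = - \frac{1229}{5} - 72 = - \frac{1589}{5} \approx -317.8$)
$M + j{\left(46,25 \right)} = - \frac{1589}{5} + 46 = - \frac{1359}{5}$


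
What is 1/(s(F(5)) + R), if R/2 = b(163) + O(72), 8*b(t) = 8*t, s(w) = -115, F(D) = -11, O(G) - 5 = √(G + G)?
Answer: 1/245 ≈ 0.0040816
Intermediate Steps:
O(G) = 5 + √2*√G (O(G) = 5 + √(G + G) = 5 + √(2*G) = 5 + √2*√G)
b(t) = t (b(t) = (8*t)/8 = t)
R = 360 (R = 2*(163 + (5 + √2*√72)) = 2*(163 + (5 + √2*(6*√2))) = 2*(163 + (5 + 12)) = 2*(163 + 17) = 2*180 = 360)
1/(s(F(5)) + R) = 1/(-115 + 360) = 1/245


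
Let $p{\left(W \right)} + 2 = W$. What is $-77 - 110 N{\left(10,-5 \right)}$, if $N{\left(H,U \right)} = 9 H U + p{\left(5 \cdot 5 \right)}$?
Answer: $46893$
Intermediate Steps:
$p{\left(W \right)} = -2 + W$
$N{\left(H,U \right)} = 23 + 9 H U$ ($N{\left(H,U \right)} = 9 H U + \left(-2 + 5 \cdot 5\right) = 9 H U + \left(-2 + 25\right) = 9 H U + 23 = 23 + 9 H U$)
$-77 - 110 N{\left(10,-5 \right)} = -77 - 110 \left(23 + 9 \cdot 10 \left(-5\right)\right) = -77 - 110 \left(23 - 450\right) = -77 - -46970 = -77 + 46970 = 46893$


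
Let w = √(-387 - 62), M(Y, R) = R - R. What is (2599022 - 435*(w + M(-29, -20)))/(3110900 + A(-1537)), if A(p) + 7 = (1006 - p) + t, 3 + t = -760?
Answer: 2599022/3112673 - 435*I*√449/3112673 ≈ 0.83498 - 0.0029613*I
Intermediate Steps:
t = -763 (t = -3 - 760 = -763)
M(Y, R) = 0
w = I*√449 (w = √(-449) = I*√449 ≈ 21.19*I)
A(p) = 236 - p (A(p) = -7 + ((1006 - p) - 763) = -7 + (243 - p) = 236 - p)
(2599022 - 435*(w + M(-29, -20)))/(3110900 + A(-1537)) = (2599022 - 435*(I*√449 + 0))/(3110900 + (236 - 1*(-1537))) = (2599022 - 435*I*√449)/(3110900 + (236 + 1537)) = (2599022 - 435*I*√449)/(3110900 + 1773) = (2599022 - 435*I*√449)/3112673 = (2599022 - 435*I*√449)*(1/3112673) = 2599022/3112673 - 435*I*√449/3112673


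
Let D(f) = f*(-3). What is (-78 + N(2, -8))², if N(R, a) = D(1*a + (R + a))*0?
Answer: 6084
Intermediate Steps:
D(f) = -3*f
N(R, a) = 0 (N(R, a) = -3*(1*a + (R + a))*0 = -3*(a + (R + a))*0 = -3*(R + 2*a)*0 = (-6*a - 3*R)*0 = 0)
(-78 + N(2, -8))² = (-78 + 0)² = (-78)² = 6084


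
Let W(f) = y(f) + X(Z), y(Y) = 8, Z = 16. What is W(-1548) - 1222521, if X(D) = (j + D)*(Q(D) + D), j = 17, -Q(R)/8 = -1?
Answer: -1221721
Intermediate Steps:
Q(R) = 8 (Q(R) = -8*(-1) = 8)
X(D) = (8 + D)*(17 + D) (X(D) = (17 + D)*(8 + D) = (8 + D)*(17 + D))
W(f) = 800 (W(f) = 8 + (136 + 16**2 + 25*16) = 8 + (136 + 256 + 400) = 8 + 792 = 800)
W(-1548) - 1222521 = 800 - 1222521 = -1221721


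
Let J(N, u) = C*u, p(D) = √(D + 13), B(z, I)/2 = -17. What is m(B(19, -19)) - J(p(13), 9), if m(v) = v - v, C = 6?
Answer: -54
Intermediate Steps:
B(z, I) = -34 (B(z, I) = 2*(-17) = -34)
p(D) = √(13 + D)
J(N, u) = 6*u
m(v) = 0
m(B(19, -19)) - J(p(13), 9) = 0 - 6*9 = 0 - 1*54 = 0 - 54 = -54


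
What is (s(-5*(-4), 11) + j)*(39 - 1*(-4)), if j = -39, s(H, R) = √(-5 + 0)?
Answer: -1677 + 43*I*√5 ≈ -1677.0 + 96.151*I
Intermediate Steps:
s(H, R) = I*√5 (s(H, R) = √(-5) = I*√5)
(s(-5*(-4), 11) + j)*(39 - 1*(-4)) = (I*√5 - 39)*(39 - 1*(-4)) = (-39 + I*√5)*(39 + 4) = (-39 + I*√5)*43 = -1677 + 43*I*√5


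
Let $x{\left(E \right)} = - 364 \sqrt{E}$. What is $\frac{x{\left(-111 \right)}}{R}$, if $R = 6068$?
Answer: $- \frac{91 i \sqrt{111}}{1517} \approx - 0.632 i$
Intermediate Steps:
$\frac{x{\left(-111 \right)}}{R} = \frac{\left(-364\right) \sqrt{-111}}{6068} = - 364 i \sqrt{111} \cdot \frac{1}{6068} = - \frac{91 i \sqrt{111}}{1517}$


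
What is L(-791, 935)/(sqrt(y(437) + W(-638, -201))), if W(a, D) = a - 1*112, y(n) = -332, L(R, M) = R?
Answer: 791*I*sqrt(1082)/1082 ≈ 24.047*I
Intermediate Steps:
W(a, D) = -112 + a (W(a, D) = a - 112 = -112 + a)
L(-791, 935)/(sqrt(y(437) + W(-638, -201))) = -791/sqrt(-332 + (-112 - 638)) = -791/sqrt(-332 - 750) = -791*(-I*sqrt(1082)/1082) = -(-791)*I*sqrt(1082)/1082 = 791*I*sqrt(1082)/1082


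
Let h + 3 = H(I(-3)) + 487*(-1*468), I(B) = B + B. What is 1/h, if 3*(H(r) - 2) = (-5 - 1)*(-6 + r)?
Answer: -1/227893 ≈ -4.3880e-6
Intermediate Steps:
I(B) = 2*B
H(r) = 14 - 2*r (H(r) = 2 + ((-5 - 1)*(-6 + r))/3 = 2 + (-6*(-6 + r))/3 = 2 + (36 - 6*r)/3 = 2 + (12 - 2*r) = 14 - 2*r)
h = -227893 (h = -3 + ((14 - 4*(-3)) + 487*(-1*468)) = -3 + ((14 - 2*(-6)) + 487*(-468)) = -3 + ((14 + 12) - 227916) = -3 + (26 - 227916) = -3 - 227890 = -227893)
1/h = 1/(-227893) = -1/227893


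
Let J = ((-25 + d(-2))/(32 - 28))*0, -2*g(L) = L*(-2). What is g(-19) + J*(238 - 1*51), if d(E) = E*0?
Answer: -19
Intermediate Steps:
d(E) = 0
g(L) = L (g(L) = -L*(-2)/2 = -(-1)*L = L)
J = 0 (J = ((-25 + 0)/(32 - 28))*0 = -25/4*0 = 0)
g(-19) + J*(238 - 1*51) = -19 + 0*(238 - 1*51) = -19 + 0*(238 - 51) = -19 + 0*187 = -19 + 0 = -19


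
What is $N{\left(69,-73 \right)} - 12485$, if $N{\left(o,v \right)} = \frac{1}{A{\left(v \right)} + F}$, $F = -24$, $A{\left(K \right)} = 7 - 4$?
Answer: $- \frac{262186}{21} \approx -12485.0$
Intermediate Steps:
$A{\left(K \right)} = 3$
$N{\left(o,v \right)} = - \frac{1}{21}$ ($N{\left(o,v \right)} = \frac{1}{3 - 24} = \frac{1}{-21} = - \frac{1}{21}$)
$N{\left(69,-73 \right)} - 12485 = - \frac{1}{21} - 12485 = - \frac{262186}{21}$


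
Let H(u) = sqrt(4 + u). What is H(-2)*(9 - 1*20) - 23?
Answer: -23 - 11*sqrt(2) ≈ -38.556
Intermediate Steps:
H(-2)*(9 - 1*20) - 23 = sqrt(4 - 2)*(9 - 1*20) - 23 = sqrt(2)*(9 - 20) - 23 = sqrt(2)*(-11) - 23 = -11*sqrt(2) - 23 = -23 - 11*sqrt(2)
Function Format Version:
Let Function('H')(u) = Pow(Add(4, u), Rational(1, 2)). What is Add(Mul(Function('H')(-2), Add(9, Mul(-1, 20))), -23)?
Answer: Add(-23, Mul(-11, Pow(2, Rational(1, 2)))) ≈ -38.556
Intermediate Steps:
Add(Mul(Function('H')(-2), Add(9, Mul(-1, 20))), -23) = Add(Mul(Pow(Add(4, -2), Rational(1, 2)), Add(9, Mul(-1, 20))), -23) = Add(Mul(Pow(2, Rational(1, 2)), Add(9, -20)), -23) = Add(Mul(Pow(2, Rational(1, 2)), -11), -23) = Add(Mul(-11, Pow(2, Rational(1, 2))), -23) = Add(-23, Mul(-11, Pow(2, Rational(1, 2))))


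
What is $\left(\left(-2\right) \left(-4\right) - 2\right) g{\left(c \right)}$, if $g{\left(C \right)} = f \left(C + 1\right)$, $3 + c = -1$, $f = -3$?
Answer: $54$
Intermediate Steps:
$c = -4$ ($c = -3 - 1 = -4$)
$g{\left(C \right)} = -3 - 3 C$ ($g{\left(C \right)} = - 3 \left(C + 1\right) = - 3 \left(1 + C\right) = -3 - 3 C$)
$\left(\left(-2\right) \left(-4\right) - 2\right) g{\left(c \right)} = \left(\left(-2\right) \left(-4\right) - 2\right) \left(-3 - -12\right) = \left(8 - 2\right) \left(-3 + 12\right) = 6 \cdot 9 = 54$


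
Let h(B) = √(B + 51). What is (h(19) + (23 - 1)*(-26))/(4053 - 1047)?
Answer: -286/1503 + √70/3006 ≈ -0.18750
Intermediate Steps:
h(B) = √(51 + B)
(h(19) + (23 - 1)*(-26))/(4053 - 1047) = (√(51 + 19) + (23 - 1)*(-26))/(4053 - 1047) = (√70 + 22*(-26))/3006 = (√70 - 572)*(1/3006) = (-572 + √70)*(1/3006) = -286/1503 + √70/3006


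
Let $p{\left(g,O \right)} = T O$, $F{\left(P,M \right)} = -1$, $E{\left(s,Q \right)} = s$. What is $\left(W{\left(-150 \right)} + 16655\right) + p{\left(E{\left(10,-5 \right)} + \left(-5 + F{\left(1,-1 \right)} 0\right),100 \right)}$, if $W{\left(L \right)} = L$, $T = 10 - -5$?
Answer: $18005$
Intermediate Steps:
$T = 15$ ($T = 10 + 5 = 15$)
$p{\left(g,O \right)} = 15 O$
$\left(W{\left(-150 \right)} + 16655\right) + p{\left(E{\left(10,-5 \right)} + \left(-5 + F{\left(1,-1 \right)} 0\right),100 \right)} = \left(-150 + 16655\right) + 15 \cdot 100 = 16505 + 1500 = 18005$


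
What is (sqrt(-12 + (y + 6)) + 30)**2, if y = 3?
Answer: (30 + I*sqrt(3))**2 ≈ 897.0 + 103.92*I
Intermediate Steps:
(sqrt(-12 + (y + 6)) + 30)**2 = (sqrt(-12 + (3 + 6)) + 30)**2 = (sqrt(-12 + 9) + 30)**2 = (sqrt(-3) + 30)**2 = (I*sqrt(3) + 30)**2 = (30 + I*sqrt(3))**2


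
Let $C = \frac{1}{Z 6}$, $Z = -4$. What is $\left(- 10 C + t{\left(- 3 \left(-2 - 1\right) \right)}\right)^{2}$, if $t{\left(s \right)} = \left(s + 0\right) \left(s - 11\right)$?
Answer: $\frac{44521}{144} \approx 309.17$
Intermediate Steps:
$C = - \frac{1}{24}$ ($C = \frac{1}{\left(-4\right) 6} = \frac{1}{-24} = - \frac{1}{24} \approx -0.041667$)
$t{\left(s \right)} = s \left(-11 + s\right)$
$\left(- 10 C + t{\left(- 3 \left(-2 - 1\right) \right)}\right)^{2} = \left(\left(-10\right) \left(- \frac{1}{24}\right) + - 3 \left(-2 - 1\right) \left(-11 - 3 \left(-2 - 1\right)\right)\right)^{2} = \left(\frac{5}{12} + \left(-3\right) \left(-3\right) \left(-11 - -9\right)\right)^{2} = \left(\frac{5}{12} + 9 \left(-11 + 9\right)\right)^{2} = \left(\frac{5}{12} + 9 \left(-2\right)\right)^{2} = \left(\frac{5}{12} - 18\right)^{2} = \left(- \frac{211}{12}\right)^{2} = \frac{44521}{144}$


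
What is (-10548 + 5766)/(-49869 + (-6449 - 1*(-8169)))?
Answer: 4782/48149 ≈ 0.099317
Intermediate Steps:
(-10548 + 5766)/(-49869 + (-6449 - 1*(-8169))) = -4782/(-49869 + (-6449 + 8169)) = -4782/(-49869 + 1720) = -4782/(-48149) = -4782*(-1/48149) = 4782/48149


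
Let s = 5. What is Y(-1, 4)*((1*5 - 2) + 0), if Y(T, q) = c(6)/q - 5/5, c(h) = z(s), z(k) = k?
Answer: ¾ ≈ 0.75000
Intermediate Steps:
c(h) = 5
Y(T, q) = -1 + 5/q (Y(T, q) = 5/q - 5/5 = 5/q - 5*⅕ = 5/q - 1 = -1 + 5/q)
Y(-1, 4)*((1*5 - 2) + 0) = ((5 - 1*4)/4)*((1*5 - 2) + 0) = ((5 - 4)/4)*((5 - 2) + 0) = ((¼)*1)*(3 + 0) = (¼)*3 = ¾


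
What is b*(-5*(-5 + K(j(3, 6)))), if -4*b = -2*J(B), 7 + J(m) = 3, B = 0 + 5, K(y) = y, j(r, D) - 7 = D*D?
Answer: 380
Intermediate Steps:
j(r, D) = 7 + D² (j(r, D) = 7 + D*D = 7 + D²)
B = 5
J(m) = -4 (J(m) = -7 + 3 = -4)
b = -2 (b = -(-1)*(-4)/2 = -¼*8 = -2)
b*(-5*(-5 + K(j(3, 6)))) = -(-10)*(-5 + (7 + 6²)) = -(-10)*(-5 + (7 + 36)) = -(-10)*(-5 + 43) = -(-10)*38 = -2*(-190) = 380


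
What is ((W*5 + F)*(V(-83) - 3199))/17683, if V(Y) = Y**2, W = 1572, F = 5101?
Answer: 47826090/17683 ≈ 2704.6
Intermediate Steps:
((W*5 + F)*(V(-83) - 3199))/17683 = ((1572*5 + 5101)*((-83)**2 - 3199))/17683 = ((7860 + 5101)*(6889 - 3199))*(1/17683) = (12961*3690)*(1/17683) = 47826090*(1/17683) = 47826090/17683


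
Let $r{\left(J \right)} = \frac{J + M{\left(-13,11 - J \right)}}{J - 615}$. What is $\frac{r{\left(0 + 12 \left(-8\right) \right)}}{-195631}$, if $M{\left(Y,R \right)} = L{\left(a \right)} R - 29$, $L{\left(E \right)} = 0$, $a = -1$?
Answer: $- \frac{125}{139093641} \approx -8.9868 \cdot 10^{-7}$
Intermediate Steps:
$M{\left(Y,R \right)} = -29$ ($M{\left(Y,R \right)} = 0 R - 29 = 0 - 29 = -29$)
$r{\left(J \right)} = \frac{-29 + J}{-615 + J}$ ($r{\left(J \right)} = \frac{J - 29}{J - 615} = \frac{-29 + J}{-615 + J}$)
$\frac{r{\left(0 + 12 \left(-8\right) \right)}}{-195631} = \frac{\frac{1}{-615 + \left(0 + 12 \left(-8\right)\right)} \left(-29 + \left(0 + 12 \left(-8\right)\right)\right)}{-195631} = \frac{-29 + \left(0 - 96\right)}{-615 + \left(0 - 96\right)} \left(- \frac{1}{195631}\right) = \frac{-29 - 96}{-615 - 96} \left(- \frac{1}{195631}\right) = \frac{1}{-711} \left(-125\right) \left(- \frac{1}{195631}\right) = \left(- \frac{1}{711}\right) \left(-125\right) \left(- \frac{1}{195631}\right) = \frac{125}{711} \left(- \frac{1}{195631}\right) = - \frac{125}{139093641}$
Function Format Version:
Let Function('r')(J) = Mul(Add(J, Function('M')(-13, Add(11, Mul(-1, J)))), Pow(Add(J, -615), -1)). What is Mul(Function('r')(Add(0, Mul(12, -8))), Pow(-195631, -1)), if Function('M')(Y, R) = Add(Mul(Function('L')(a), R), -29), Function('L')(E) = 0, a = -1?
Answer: Rational(-125, 139093641) ≈ -8.9868e-7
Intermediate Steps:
Function('M')(Y, R) = -29 (Function('M')(Y, R) = Add(Mul(0, R), -29) = Add(0, -29) = -29)
Function('r')(J) = Mul(Pow(Add(-615, J), -1), Add(-29, J)) (Function('r')(J) = Mul(Add(J, -29), Pow(Add(J, -615), -1)) = Mul(Add(-29, J), Pow(Add(-615, J), -1)) = Mul(Pow(Add(-615, J), -1), Add(-29, J)))
Mul(Function('r')(Add(0, Mul(12, -8))), Pow(-195631, -1)) = Mul(Mul(Pow(Add(-615, Add(0, Mul(12, -8))), -1), Add(-29, Add(0, Mul(12, -8)))), Pow(-195631, -1)) = Mul(Mul(Pow(Add(-615, Add(0, -96)), -1), Add(-29, Add(0, -96))), Rational(-1, 195631)) = Mul(Mul(Pow(Add(-615, -96), -1), Add(-29, -96)), Rational(-1, 195631)) = Mul(Mul(Pow(-711, -1), -125), Rational(-1, 195631)) = Mul(Mul(Rational(-1, 711), -125), Rational(-1, 195631)) = Mul(Rational(125, 711), Rational(-1, 195631)) = Rational(-125, 139093641)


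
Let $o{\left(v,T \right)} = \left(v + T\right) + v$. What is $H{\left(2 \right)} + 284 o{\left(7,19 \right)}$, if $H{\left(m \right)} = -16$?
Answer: $9356$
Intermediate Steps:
$o{\left(v,T \right)} = T + 2 v$ ($o{\left(v,T \right)} = \left(T + v\right) + v = T + 2 v$)
$H{\left(2 \right)} + 284 o{\left(7,19 \right)} = -16 + 284 \left(19 + 2 \cdot 7\right) = -16 + 284 \left(19 + 14\right) = -16 + 284 \cdot 33 = -16 + 9372 = 9356$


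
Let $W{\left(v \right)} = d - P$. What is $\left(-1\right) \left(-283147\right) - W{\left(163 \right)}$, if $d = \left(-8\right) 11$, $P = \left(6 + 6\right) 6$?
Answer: $283307$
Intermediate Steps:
$P = 72$ ($P = 12 \cdot 6 = 72$)
$d = -88$
$W{\left(v \right)} = -160$ ($W{\left(v \right)} = -88 - 72 = -160$)
$\left(-1\right) \left(-283147\right) - W{\left(163 \right)} = \left(-1\right) \left(-283147\right) - -160 = 283147 + 160 = 283307$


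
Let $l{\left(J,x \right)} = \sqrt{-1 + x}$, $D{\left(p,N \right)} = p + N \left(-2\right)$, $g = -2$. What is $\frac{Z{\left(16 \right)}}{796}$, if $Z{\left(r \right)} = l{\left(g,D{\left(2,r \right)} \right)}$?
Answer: $\frac{i \sqrt{31}}{796} \approx 0.0069947 i$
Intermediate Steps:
$D{\left(p,N \right)} = p - 2 N$
$Z{\left(r \right)} = \sqrt{1 - 2 r}$ ($Z{\left(r \right)} = \sqrt{-1 - \left(-2 + 2 r\right)} = \sqrt{1 - 2 r}$)
$\frac{Z{\left(16 \right)}}{796} = \frac{\sqrt{1 - 32}}{796} = \sqrt{1 - 32} \cdot \frac{1}{796} = \sqrt{-31} \cdot \frac{1}{796} = i \sqrt{31} \cdot \frac{1}{796} = \frac{i \sqrt{31}}{796}$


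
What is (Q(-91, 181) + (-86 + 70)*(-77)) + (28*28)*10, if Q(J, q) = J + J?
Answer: 8890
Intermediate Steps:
Q(J, q) = 2*J
(Q(-91, 181) + (-86 + 70)*(-77)) + (28*28)*10 = (2*(-91) + (-86 + 70)*(-77)) + (28*28)*10 = (-182 - 16*(-77)) + 784*10 = (-182 + 1232) + 7840 = 1050 + 7840 = 8890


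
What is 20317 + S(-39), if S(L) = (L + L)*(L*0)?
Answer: 20317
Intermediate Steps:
S(L) = 0 (S(L) = (2*L)*0 = 0)
20317 + S(-39) = 20317 + 0 = 20317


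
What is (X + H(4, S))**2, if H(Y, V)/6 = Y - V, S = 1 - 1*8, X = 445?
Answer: 261121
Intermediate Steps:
S = -7 (S = 1 - 8 = -7)
H(Y, V) = -6*V + 6*Y (H(Y, V) = 6*(Y - V) = -6*V + 6*Y)
(X + H(4, S))**2 = (445 + (-6*(-7) + 6*4))**2 = (445 + (42 + 24))**2 = (445 + 66)**2 = 511**2 = 261121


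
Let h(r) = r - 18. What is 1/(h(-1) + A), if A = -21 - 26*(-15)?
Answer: 1/350 ≈ 0.0028571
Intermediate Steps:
A = 369 (A = -21 + 390 = 369)
h(r) = -18 + r
1/(h(-1) + A) = 1/((-18 - 1) + 369) = 1/(-19 + 369) = 1/350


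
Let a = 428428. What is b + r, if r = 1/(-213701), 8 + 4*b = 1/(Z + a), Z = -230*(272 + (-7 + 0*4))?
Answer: -628244584835/314121664312 ≈ -2.0000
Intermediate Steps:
Z = -60950 (Z = -230*(272 + (-7 + 0)) = -230*(272 - 7) = -230*265 = -60950)
b = -2939823/1469912 (b = -2 + 1/(4*(-60950 + 428428)) = -2 + (1/4)/367478 = -2 + (1/4)*(1/367478) = -2 + 1/1469912 = -2939823/1469912 ≈ -2.0000)
r = -1/213701 ≈ -4.6794e-6
b + r = -2939823/1469912 - 1/213701 = -628244584835/314121664312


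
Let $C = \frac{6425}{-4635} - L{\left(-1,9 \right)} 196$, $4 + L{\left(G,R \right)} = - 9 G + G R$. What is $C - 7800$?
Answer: $- \frac{6505117}{927} \approx -7017.4$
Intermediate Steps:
$L{\left(G,R \right)} = -4 - 9 G + G R$ ($L{\left(G,R \right)} = -4 + \left(- 9 G + G R\right) = -4 - 9 G + G R$)
$C = \frac{725483}{927}$ ($C = \frac{6425}{-4635} - \left(-4 - -9 - 9\right) 196 = 6425 \left(- \frac{1}{4635}\right) - \left(-4 + 9 - 9\right) 196 = - \frac{1285}{927} - \left(-4\right) 196 = - \frac{1285}{927} - -784 = - \frac{1285}{927} + 784 = \frac{725483}{927} \approx 782.61$)
$C - 7800 = \frac{725483}{927} - 7800 = - \frac{6505117}{927}$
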